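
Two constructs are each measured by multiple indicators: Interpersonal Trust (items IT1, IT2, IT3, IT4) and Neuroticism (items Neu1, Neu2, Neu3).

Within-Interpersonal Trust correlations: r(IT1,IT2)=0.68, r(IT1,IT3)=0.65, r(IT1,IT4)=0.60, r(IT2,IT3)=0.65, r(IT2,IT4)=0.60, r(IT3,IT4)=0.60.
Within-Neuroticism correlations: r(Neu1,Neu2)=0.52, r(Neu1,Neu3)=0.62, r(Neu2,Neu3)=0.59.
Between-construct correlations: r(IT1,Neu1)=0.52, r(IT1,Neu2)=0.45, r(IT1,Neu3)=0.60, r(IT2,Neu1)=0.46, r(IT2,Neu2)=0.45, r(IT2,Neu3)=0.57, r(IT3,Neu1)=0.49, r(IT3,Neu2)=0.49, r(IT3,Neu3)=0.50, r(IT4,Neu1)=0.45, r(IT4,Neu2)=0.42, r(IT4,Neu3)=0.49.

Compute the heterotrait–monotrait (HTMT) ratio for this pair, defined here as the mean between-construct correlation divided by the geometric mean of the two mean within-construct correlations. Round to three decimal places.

Mean between = 5.89/12 = 0.4908.
Mean within-IT = 3.78/6 = 0.6300; mean within-Neu = 1.73/3 = 0.5767.
Geometric mean = √(0.6300 × 0.5767) = 0.6028.
HTMT = 0.4908 / 0.6028 = 0.814.

0.814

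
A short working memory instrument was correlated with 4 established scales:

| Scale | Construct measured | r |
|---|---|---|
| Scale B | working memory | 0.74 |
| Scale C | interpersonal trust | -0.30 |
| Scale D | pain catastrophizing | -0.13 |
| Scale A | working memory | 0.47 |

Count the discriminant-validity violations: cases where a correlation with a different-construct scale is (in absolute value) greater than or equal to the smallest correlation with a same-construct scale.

Convergent (same construct = working memory): Scale B, Scale A.
Smallest convergent = 0.47. Discriminant |r|: 0.30, 0.13; count ≥ 0.47 → 0.

0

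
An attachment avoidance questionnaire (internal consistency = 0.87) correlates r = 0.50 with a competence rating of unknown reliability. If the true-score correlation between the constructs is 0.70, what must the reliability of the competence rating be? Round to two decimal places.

0.59

r_true = r_obs / √(r_xx · r_yy) ⇒ 0.70 = 0.50 / √(0.87 · r_yy).
√(0.87 · r_yy) = 0.50 / 0.70 = 0.7143; 0.87 · r_yy = 0.5102; r_yy = 0.5102 / 0.87 ≈ 0.59.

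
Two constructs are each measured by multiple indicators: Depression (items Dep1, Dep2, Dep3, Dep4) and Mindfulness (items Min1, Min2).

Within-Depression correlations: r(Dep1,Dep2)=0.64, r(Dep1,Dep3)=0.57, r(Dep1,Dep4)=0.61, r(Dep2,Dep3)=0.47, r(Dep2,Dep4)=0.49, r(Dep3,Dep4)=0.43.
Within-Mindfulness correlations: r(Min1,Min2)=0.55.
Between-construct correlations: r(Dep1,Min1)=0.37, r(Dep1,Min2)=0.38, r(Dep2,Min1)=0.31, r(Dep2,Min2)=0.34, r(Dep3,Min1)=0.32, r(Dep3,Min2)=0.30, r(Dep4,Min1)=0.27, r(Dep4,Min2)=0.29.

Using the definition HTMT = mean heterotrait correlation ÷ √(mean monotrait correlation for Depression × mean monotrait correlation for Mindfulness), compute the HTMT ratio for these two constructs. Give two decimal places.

Between-construct mean = 2.58/8 = 0.3225.
Mean within-Dep = 3.21/6 = 0.5350; mean within-Min = 0.55/1 = 0.5500.
Geometric mean = √(0.5350 × 0.5500) = 0.5424.
HTMT = 0.3225 / 0.5424 = 0.59.

0.59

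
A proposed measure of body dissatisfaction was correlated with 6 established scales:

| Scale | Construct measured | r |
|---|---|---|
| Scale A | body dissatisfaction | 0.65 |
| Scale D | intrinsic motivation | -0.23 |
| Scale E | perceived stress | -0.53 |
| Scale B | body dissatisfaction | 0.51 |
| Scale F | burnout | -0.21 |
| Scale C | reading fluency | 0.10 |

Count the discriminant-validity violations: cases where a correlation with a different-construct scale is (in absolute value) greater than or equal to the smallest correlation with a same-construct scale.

Convergent (same construct = body dissatisfaction): Scale A, Scale B.
Smallest convergent = 0.51. Discriminant |r|: 0.23, 0.53, 0.21, 0.10; count ≥ 0.51 → 1.

1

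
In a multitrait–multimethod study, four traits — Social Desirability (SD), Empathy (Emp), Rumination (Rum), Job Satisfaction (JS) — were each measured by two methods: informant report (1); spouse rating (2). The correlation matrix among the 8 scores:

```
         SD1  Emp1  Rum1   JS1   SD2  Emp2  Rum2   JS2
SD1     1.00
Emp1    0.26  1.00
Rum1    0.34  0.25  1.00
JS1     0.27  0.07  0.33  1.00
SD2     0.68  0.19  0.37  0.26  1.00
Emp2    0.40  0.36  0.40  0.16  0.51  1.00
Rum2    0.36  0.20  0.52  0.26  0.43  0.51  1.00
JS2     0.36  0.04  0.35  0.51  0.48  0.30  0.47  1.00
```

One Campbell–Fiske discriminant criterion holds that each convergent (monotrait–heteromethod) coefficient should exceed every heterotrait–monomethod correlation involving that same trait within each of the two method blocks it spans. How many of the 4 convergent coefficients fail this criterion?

1

Checking each validity diagonal entry against its comparison values:
SD (methods 1·2): 0.68 vs {0.26, 0.51, 0.34, 0.43, 0.27, 0.48} → pass.
Emp (methods 1·2): 0.36 vs {0.26, 0.51, 0.25, 0.51, 0.07, 0.30} → fail.
Rum (methods 1·2): 0.52 vs {0.34, 0.43, 0.25, 0.51, 0.33, 0.47} → pass.
JS (methods 1·2): 0.51 vs {0.27, 0.48, 0.07, 0.30, 0.33, 0.47} → pass.
1 of 4 fail.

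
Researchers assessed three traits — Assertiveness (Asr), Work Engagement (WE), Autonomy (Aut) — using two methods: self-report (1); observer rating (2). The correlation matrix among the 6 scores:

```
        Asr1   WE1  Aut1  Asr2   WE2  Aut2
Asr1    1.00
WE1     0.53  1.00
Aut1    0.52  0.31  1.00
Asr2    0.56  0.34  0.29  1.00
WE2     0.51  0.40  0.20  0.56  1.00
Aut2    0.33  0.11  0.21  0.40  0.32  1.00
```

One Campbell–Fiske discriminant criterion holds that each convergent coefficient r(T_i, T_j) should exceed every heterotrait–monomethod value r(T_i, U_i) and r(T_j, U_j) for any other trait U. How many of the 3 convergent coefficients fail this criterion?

Convergent coefficients and their comparison sets:
Asr (methods 1·2): 0.56 vs {0.53, 0.56, 0.52, 0.40} → fail.
WE (methods 1·2): 0.40 vs {0.53, 0.56, 0.31, 0.32} → fail.
Aut (methods 1·2): 0.21 vs {0.52, 0.40, 0.31, 0.32} → fail.
3 of 3 fail.

3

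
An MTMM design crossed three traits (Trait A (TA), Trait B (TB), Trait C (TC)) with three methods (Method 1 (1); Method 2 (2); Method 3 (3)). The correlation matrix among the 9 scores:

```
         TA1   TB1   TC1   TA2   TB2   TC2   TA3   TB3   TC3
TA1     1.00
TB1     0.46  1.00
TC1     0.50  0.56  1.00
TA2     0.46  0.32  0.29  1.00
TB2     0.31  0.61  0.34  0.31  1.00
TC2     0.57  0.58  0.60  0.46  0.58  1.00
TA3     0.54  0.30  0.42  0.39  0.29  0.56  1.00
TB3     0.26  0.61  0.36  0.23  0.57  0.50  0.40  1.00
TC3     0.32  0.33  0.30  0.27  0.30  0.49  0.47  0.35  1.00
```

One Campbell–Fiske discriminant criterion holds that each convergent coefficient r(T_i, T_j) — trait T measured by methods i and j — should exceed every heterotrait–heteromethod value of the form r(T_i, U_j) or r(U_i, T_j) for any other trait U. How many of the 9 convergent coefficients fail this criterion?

Checking each validity diagonal entry against its comparison values:
TA (methods 1·2): 0.46 vs {0.31, 0.32, 0.57, 0.29} → fail.
TA (methods 1·3): 0.54 vs {0.26, 0.30, 0.32, 0.42} → pass.
TA (methods 2·3): 0.39 vs {0.23, 0.29, 0.27, 0.56} → fail.
TB (methods 1·2): 0.61 vs {0.32, 0.31, 0.58, 0.34} → pass.
TB (methods 1·3): 0.61 vs {0.30, 0.26, 0.33, 0.36} → pass.
TB (methods 2·3): 0.57 vs {0.29, 0.23, 0.30, 0.50} → pass.
TC (methods 1·2): 0.60 vs {0.29, 0.57, 0.34, 0.58} → pass.
TC (methods 1·3): 0.30 vs {0.42, 0.32, 0.36, 0.33} → fail.
TC (methods 2·3): 0.49 vs {0.56, 0.27, 0.50, 0.30} → fail.
4 of 9 fail.

4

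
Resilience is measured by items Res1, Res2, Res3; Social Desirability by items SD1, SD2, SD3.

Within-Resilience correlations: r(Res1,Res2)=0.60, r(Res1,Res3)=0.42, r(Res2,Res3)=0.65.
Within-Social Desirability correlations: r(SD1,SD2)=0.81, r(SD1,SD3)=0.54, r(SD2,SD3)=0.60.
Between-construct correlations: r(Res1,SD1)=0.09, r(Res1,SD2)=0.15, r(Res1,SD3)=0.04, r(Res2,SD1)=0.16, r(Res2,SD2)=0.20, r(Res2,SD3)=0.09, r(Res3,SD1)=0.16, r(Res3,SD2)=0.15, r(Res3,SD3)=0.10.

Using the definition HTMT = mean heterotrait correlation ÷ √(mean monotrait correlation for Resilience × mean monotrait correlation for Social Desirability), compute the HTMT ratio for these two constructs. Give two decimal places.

0.21

Between-construct mean = 1.14/9 = 0.1267.
Mean within-Res = 1.67/3 = 0.5567; mean within-SD = 1.95/3 = 0.6500.
Geometric mean = √(0.5567 × 0.6500) = 0.6015.
HTMT = 0.1267 / 0.6015 = 0.21.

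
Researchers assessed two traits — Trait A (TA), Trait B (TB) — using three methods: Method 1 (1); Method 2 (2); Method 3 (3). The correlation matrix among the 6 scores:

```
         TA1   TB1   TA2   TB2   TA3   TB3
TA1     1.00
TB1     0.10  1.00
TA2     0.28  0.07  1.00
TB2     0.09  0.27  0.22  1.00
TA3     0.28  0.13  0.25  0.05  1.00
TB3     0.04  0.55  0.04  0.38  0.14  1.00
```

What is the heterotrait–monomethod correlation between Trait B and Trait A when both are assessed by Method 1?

0.10

Different traits, same method: r(TB1, TA1) = 0.10.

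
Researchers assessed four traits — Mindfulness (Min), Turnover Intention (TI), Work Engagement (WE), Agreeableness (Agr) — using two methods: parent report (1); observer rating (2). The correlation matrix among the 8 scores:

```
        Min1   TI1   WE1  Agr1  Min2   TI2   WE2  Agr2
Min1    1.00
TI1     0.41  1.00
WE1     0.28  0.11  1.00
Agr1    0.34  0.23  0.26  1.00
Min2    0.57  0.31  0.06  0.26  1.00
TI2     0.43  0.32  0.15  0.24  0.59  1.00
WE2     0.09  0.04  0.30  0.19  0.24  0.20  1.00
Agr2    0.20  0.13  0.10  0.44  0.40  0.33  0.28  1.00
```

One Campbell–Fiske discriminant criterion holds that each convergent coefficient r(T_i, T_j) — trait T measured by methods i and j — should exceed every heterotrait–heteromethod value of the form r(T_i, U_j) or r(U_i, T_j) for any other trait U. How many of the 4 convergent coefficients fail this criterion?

1

Checking each validity diagonal entry against its comparison values:
Min (methods 1·2): 0.57 vs {0.43, 0.31, 0.09, 0.06, 0.20, 0.26} → pass.
TI (methods 1·2): 0.32 vs {0.31, 0.43, 0.04, 0.15, 0.13, 0.24} → fail.
WE (methods 1·2): 0.30 vs {0.06, 0.09, 0.15, 0.04, 0.10, 0.19} → pass.
Agr (methods 1·2): 0.44 vs {0.26, 0.20, 0.24, 0.13, 0.19, 0.10} → pass.
1 of 4 fail.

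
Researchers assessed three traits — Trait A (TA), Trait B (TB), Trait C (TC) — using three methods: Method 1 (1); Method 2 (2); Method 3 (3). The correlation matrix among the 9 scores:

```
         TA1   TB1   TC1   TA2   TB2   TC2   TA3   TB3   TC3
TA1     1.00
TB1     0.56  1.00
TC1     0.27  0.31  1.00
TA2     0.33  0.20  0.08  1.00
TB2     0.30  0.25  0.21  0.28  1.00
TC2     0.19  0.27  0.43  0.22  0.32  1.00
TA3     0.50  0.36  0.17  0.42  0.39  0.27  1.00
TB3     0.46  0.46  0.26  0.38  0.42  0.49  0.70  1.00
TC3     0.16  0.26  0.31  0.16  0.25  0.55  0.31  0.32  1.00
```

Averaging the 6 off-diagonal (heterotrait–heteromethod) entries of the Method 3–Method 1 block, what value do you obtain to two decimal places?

0.28

HTHM values (method 3 × method 1): 0.36, 0.17, 0.46, 0.26, 0.16, 0.26; mean = 1.67/6 = 0.28.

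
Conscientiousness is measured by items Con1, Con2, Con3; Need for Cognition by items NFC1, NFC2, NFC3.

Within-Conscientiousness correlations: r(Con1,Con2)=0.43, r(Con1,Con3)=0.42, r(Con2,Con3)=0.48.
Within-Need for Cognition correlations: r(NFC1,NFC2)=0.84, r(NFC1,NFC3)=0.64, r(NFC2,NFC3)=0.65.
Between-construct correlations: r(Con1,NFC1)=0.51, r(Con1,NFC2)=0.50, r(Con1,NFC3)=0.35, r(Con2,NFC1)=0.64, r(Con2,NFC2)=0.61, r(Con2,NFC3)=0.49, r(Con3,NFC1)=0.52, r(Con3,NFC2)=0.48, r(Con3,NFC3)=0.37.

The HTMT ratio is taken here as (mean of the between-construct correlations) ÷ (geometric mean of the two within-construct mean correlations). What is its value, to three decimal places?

0.885

Between-construct mean = 4.47/9 = 0.4967.
Mean within-Con = 1.33/3 = 0.4433; mean within-NFC = 2.13/3 = 0.7100.
Geometric mean = √(0.4433 × 0.7100) = 0.5610.
HTMT = 0.4967 / 0.5610 = 0.885.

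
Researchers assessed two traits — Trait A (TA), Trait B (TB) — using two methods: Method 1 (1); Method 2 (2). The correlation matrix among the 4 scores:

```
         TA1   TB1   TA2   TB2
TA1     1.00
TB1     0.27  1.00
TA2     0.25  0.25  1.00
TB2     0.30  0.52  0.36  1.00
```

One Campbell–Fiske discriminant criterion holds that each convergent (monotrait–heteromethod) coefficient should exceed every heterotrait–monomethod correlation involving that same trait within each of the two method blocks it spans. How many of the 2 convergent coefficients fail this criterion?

Convergent coefficients and their comparison sets:
TA (methods 1·2): 0.25 vs {0.27, 0.36} → fail.
TB (methods 1·2): 0.52 vs {0.27, 0.36} → pass.
1 of 2 fail.

1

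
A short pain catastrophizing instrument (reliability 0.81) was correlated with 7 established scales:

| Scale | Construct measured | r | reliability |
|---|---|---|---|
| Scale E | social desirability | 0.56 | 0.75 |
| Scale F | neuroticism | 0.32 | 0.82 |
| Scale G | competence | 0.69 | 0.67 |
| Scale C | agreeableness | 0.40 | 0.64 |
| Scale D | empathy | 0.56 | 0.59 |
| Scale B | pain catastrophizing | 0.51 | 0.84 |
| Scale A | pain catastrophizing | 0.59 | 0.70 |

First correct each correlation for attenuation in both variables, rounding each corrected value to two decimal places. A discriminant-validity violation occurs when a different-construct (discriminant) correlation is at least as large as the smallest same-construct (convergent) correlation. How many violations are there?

3

Disattenuated r (r / √(r_scale · r_new)):
  Scale E (disc): 0.56 / √(0.75·0.81) = 0.72
  Scale F (disc): 0.32 / √(0.82·0.81) = 0.39
  Scale G (disc): 0.69 / √(0.67·0.81) = 0.94
  Scale C (disc): 0.40 / √(0.64·0.81) = 0.56
  Scale D (disc): 0.56 / √(0.59·0.81) = 0.81
  Scale B (conv): 0.51 / √(0.84·0.81) = 0.62
  Scale A (conv): 0.59 / √(0.70·0.81) = 0.78
Smallest convergent = 0.62. Discriminant values: 0.72, 0.39, 0.94, 0.56, 0.81; count ≥ 0.62 → 3.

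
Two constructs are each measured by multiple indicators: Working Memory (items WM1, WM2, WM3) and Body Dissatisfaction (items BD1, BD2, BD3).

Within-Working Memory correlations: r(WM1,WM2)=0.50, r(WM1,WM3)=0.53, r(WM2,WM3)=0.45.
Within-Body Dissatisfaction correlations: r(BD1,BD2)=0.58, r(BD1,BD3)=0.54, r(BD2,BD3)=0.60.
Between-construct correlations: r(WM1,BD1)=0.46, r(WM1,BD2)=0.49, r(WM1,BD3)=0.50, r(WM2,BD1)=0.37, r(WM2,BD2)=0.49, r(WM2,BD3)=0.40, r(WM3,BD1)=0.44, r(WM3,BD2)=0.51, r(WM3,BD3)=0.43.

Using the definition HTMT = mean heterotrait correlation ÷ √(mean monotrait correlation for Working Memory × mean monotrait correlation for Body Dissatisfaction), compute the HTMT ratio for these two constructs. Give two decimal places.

Mean heterotrait r = 4.09/9 = 0.4544.
Mean within-WM = 1.48/3 = 0.4933; mean within-BD = 1.72/3 = 0.5733.
Geometric mean = √(0.4933 × 0.5733) = 0.5318.
HTMT = 0.4544 / 0.5318 = 0.85.

0.85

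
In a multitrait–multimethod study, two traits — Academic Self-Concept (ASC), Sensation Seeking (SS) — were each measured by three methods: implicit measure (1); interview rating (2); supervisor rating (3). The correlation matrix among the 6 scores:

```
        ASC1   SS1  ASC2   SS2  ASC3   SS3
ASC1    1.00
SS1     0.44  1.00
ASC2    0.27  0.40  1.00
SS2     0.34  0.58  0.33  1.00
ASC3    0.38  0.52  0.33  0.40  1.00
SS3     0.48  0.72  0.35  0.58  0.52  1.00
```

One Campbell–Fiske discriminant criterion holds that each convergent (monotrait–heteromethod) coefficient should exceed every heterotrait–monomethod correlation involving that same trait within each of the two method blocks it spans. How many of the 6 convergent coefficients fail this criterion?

3

Each convergent coefficient versus the relevant comparison correlations:
ASC (methods 1·2): 0.27 vs {0.44, 0.33} → fail.
ASC (methods 1·3): 0.38 vs {0.44, 0.52} → fail.
ASC (methods 2·3): 0.33 vs {0.33, 0.52} → fail.
SS (methods 1·2): 0.58 vs {0.44, 0.33} → pass.
SS (methods 1·3): 0.72 vs {0.44, 0.52} → pass.
SS (methods 2·3): 0.58 vs {0.33, 0.52} → pass.
3 of 6 fail.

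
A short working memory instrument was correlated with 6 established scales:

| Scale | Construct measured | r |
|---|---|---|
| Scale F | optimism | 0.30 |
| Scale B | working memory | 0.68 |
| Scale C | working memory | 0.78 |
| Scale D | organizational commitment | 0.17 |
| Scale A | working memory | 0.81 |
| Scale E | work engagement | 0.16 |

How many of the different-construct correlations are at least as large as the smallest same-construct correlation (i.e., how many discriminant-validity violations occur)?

Convergent (same construct = working memory): Scale B, Scale C, Scale A.
Smallest convergent = 0.68. Discriminant values: 0.30, 0.17, 0.16; count ≥ 0.68 → 0.

0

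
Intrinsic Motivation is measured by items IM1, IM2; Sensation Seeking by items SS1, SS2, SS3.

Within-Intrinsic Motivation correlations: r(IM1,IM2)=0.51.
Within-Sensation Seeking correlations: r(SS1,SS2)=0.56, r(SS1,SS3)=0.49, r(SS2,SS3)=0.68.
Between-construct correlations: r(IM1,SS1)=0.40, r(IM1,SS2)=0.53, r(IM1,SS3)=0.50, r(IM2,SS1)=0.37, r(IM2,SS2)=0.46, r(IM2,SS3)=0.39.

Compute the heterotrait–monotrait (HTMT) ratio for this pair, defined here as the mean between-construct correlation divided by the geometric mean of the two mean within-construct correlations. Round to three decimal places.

Mean between = 2.65/6 = 0.4417.
Mean within-IM = 0.51/1 = 0.5100; mean within-SS = 1.73/3 = 0.5767.
Geometric mean = √(0.5100 × 0.5767) = 0.5423.
HTMT = 0.4417 / 0.5423 = 0.814.

0.814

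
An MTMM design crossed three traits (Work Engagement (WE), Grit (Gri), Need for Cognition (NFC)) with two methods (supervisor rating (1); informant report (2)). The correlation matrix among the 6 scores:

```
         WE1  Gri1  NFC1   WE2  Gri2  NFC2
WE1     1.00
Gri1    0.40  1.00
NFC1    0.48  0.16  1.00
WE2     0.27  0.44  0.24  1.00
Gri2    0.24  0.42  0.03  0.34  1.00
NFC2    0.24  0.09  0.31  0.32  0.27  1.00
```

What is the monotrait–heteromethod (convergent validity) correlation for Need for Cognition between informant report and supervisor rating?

Same trait (NFC), different methods: r(NFC2, NFC1) = 0.31.

0.31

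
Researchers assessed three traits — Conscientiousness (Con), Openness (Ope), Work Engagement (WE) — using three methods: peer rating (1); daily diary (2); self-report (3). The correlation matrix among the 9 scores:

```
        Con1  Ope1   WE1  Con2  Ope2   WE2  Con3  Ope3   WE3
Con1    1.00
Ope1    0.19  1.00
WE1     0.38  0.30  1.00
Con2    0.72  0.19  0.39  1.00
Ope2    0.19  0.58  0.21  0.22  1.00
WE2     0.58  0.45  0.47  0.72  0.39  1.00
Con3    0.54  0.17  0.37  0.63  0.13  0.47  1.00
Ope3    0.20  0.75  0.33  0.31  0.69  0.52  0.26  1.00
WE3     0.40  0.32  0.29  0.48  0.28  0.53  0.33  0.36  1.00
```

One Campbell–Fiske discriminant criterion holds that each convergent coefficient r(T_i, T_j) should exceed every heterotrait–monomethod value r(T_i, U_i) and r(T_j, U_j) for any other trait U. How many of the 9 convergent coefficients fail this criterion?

Convergent coefficients and their comparison sets:
Con (methods 1·2): 0.72 vs {0.19, 0.22, 0.38, 0.72} → fail.
Con (methods 1·3): 0.54 vs {0.19, 0.26, 0.38, 0.33} → pass.
Con (methods 2·3): 0.63 vs {0.22, 0.26, 0.72, 0.33} → fail.
Ope (methods 1·2): 0.58 vs {0.19, 0.22, 0.30, 0.39} → pass.
Ope (methods 1·3): 0.75 vs {0.19, 0.26, 0.30, 0.36} → pass.
Ope (methods 2·3): 0.69 vs {0.22, 0.26, 0.39, 0.36} → pass.
WE (methods 1·2): 0.47 vs {0.38, 0.72, 0.30, 0.39} → fail.
WE (methods 1·3): 0.29 vs {0.38, 0.33, 0.30, 0.36} → fail.
WE (methods 2·3): 0.53 vs {0.72, 0.33, 0.39, 0.36} → fail.
5 of 9 fail.

5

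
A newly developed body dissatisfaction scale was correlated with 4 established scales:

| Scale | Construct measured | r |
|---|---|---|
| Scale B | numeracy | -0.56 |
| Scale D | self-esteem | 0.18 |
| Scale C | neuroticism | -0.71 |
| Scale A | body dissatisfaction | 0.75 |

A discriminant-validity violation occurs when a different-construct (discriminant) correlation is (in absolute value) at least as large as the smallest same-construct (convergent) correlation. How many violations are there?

Convergent (same construct = body dissatisfaction): Scale A.
Smallest convergent = 0.75. Discriminant |r|: 0.56, 0.18, 0.71; count ≥ 0.75 → 0.

0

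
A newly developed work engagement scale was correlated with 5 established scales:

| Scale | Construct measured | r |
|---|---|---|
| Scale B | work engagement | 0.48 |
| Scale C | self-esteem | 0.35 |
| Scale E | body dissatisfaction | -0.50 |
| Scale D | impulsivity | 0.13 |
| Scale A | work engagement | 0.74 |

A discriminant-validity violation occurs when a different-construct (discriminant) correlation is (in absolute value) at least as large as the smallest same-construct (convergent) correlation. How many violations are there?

1

Convergent (same construct = work engagement): Scale B, Scale A.
Smallest convergent = 0.48. Discriminant |r|: 0.35, 0.50, 0.13; count ≥ 0.48 → 1.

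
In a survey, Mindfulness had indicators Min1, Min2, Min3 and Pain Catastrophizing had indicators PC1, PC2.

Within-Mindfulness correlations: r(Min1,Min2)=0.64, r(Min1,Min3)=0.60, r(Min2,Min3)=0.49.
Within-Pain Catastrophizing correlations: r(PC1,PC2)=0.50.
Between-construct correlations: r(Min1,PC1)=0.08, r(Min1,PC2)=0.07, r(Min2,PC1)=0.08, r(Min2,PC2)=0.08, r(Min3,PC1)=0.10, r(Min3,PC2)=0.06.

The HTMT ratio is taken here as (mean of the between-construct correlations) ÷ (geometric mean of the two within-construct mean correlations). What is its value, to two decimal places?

Between-construct mean = 0.47/6 = 0.0783.
Mean within-Min = 1.73/3 = 0.5767; mean within-PC = 0.50/1 = 0.5000.
Geometric mean = √(0.5767 × 0.5000) = 0.5370.
HTMT = 0.0783 / 0.5370 = 0.15.

0.15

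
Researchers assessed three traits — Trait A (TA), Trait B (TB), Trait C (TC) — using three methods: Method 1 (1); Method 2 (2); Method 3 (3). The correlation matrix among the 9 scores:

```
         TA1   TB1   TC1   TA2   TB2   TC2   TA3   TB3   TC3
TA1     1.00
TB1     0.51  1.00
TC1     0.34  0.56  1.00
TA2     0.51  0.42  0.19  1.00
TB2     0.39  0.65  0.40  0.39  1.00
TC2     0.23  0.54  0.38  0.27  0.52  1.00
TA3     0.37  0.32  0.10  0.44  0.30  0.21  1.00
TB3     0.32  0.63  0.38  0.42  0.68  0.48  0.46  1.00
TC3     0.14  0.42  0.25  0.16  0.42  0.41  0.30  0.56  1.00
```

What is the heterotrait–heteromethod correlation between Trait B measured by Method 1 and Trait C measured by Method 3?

Different traits and methods: r(TB1, TC3) = 0.42.

0.42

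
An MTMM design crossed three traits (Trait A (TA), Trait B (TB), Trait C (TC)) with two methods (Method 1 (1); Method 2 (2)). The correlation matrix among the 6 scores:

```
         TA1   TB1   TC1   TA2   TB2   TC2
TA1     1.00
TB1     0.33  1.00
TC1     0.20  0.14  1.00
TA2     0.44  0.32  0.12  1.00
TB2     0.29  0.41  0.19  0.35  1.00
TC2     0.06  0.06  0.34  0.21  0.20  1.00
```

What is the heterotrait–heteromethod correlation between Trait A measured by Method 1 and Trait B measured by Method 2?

0.29

Different traits and methods: r(TA1, TB2) = 0.29.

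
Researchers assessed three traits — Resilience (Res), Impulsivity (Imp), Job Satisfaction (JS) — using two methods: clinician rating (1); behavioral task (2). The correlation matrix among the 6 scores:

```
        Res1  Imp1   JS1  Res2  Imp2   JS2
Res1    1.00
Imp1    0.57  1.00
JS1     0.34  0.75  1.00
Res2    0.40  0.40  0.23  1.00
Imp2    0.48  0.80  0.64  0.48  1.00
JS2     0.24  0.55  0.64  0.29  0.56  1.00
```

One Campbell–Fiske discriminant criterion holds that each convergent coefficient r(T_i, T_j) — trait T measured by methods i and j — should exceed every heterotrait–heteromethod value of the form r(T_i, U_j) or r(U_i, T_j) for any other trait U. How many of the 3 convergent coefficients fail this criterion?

Each convergent coefficient versus the relevant comparison correlations:
Res (methods 1·2): 0.40 vs {0.48, 0.40, 0.24, 0.23} → fail.
Imp (methods 1·2): 0.80 vs {0.40, 0.48, 0.55, 0.64} → pass.
JS (methods 1·2): 0.64 vs {0.23, 0.24, 0.64, 0.55} → fail.
2 of 3 fail.

2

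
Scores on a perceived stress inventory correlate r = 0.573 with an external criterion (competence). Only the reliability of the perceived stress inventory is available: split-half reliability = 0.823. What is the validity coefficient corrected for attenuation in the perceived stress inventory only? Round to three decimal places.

0.632

Single correction: r_c = r_obs / √r_xx = 0.573 / √0.823 = 0.573 / 0.9072 ≈ 0.632.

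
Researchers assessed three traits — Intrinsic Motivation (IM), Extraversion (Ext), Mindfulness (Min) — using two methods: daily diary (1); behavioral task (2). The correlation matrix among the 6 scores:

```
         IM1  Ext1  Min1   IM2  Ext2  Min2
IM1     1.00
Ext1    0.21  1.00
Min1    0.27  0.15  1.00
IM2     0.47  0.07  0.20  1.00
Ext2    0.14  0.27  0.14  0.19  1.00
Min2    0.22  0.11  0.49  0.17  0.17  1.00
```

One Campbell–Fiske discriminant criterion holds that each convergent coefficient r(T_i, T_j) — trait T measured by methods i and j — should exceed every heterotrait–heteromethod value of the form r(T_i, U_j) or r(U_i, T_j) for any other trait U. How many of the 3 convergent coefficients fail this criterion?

Each convergent coefficient versus the relevant comparison correlations:
IM (methods 1·2): 0.47 vs {0.14, 0.07, 0.22, 0.20} → pass.
Ext (methods 1·2): 0.27 vs {0.07, 0.14, 0.11, 0.14} → pass.
Min (methods 1·2): 0.49 vs {0.20, 0.22, 0.14, 0.11} → pass.
0 of 3 fail.

0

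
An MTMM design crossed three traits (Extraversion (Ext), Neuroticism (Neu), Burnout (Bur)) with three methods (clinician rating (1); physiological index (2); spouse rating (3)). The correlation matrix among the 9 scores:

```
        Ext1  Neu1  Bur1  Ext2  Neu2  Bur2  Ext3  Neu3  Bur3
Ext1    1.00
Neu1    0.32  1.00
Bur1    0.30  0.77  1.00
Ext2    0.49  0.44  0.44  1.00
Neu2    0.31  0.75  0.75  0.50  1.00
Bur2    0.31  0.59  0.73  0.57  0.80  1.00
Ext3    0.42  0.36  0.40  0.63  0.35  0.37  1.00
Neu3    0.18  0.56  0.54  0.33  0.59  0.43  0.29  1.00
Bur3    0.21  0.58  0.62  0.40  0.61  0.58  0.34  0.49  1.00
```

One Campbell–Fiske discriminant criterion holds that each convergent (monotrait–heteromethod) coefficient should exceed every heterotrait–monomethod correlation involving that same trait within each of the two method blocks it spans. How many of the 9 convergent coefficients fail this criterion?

7

Each convergent coefficient versus the relevant comparison correlations:
Ext (methods 1·2): 0.49 vs {0.32, 0.50, 0.30, 0.57} → fail.
Ext (methods 1·3): 0.42 vs {0.32, 0.29, 0.30, 0.34} → pass.
Ext (methods 2·3): 0.63 vs {0.50, 0.29, 0.57, 0.34} → pass.
Neu (methods 1·2): 0.75 vs {0.32, 0.50, 0.77, 0.80} → fail.
Neu (methods 1·3): 0.56 vs {0.32, 0.29, 0.77, 0.49} → fail.
Neu (methods 2·3): 0.59 vs {0.50, 0.29, 0.80, 0.49} → fail.
Bur (methods 1·2): 0.73 vs {0.30, 0.57, 0.77, 0.80} → fail.
Bur (methods 1·3): 0.62 vs {0.30, 0.34, 0.77, 0.49} → fail.
Bur (methods 2·3): 0.58 vs {0.57, 0.34, 0.80, 0.49} → fail.
7 of 9 fail.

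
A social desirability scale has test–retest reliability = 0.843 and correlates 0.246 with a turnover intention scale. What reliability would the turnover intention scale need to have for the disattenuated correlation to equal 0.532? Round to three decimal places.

0.254

r_true = r_obs / √(r_xx · r_yy) ⇒ 0.532 = 0.246 / √(0.843 · r_yy).
√(0.843 · r_yy) = 0.246 / 0.532 = 0.4624; 0.843 · r_yy = 0.2138; r_yy = 0.2138 / 0.843 ≈ 0.254.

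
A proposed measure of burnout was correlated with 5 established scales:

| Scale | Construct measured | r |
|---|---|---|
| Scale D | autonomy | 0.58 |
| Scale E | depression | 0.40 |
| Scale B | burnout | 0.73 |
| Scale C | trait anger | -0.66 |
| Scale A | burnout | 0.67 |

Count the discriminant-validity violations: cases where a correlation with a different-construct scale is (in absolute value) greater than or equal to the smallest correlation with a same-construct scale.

Convergent (same construct = burnout): Scale B, Scale A.
Smallest convergent = 0.67. Discriminant |r|: 0.58, 0.40, 0.66; count ≥ 0.67 → 0.

0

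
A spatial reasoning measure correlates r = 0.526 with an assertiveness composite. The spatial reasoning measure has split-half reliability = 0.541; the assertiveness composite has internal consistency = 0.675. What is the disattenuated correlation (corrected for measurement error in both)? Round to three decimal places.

r_true = r_obs / √(r_xx · r_yy) = 0.526 / √(0.541 × 0.675) = 0.526 / √0.365175 = 0.526 / 0.6043 ≈ 0.870.

0.870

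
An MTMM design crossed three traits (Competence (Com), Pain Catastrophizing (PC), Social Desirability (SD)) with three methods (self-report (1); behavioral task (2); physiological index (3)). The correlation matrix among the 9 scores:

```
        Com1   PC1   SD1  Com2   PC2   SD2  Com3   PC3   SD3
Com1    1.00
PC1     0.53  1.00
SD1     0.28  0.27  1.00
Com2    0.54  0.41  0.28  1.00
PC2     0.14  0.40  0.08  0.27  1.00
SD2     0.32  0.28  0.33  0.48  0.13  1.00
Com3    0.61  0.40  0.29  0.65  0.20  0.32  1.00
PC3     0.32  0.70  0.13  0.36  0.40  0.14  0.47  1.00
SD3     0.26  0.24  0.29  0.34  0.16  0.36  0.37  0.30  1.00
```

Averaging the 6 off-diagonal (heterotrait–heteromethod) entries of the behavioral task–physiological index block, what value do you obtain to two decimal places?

0.25

HTHM values (method 2 × method 3): 0.36, 0.34, 0.20, 0.16, 0.32, 0.14; mean = 1.52/6 = 0.25.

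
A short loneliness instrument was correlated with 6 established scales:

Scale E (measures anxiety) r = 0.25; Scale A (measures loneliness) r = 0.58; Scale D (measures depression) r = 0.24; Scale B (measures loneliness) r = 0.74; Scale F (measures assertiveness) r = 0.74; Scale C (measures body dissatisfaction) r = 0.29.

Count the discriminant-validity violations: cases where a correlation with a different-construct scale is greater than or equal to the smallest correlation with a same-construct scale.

Convergent (same construct = loneliness): Scale A, Scale B.
Smallest convergent = 0.58. Discriminant values: 0.25, 0.24, 0.74, 0.29; count ≥ 0.58 → 1.

1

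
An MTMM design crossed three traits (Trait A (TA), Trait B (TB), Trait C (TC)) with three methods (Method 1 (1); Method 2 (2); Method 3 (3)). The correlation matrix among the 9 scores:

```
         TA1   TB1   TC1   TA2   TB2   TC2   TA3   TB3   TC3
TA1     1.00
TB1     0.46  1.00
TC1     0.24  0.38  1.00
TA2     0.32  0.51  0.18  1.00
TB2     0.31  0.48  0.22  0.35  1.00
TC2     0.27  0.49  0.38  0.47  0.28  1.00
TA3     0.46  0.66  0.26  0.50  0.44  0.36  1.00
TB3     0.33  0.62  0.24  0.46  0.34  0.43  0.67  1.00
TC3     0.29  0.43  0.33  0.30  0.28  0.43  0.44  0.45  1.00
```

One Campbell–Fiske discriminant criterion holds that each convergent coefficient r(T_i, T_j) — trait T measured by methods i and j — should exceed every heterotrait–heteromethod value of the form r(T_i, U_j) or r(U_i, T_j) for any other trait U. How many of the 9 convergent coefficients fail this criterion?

8

Each convergent coefficient versus the relevant comparison correlations:
TA (methods 1·2): 0.32 vs {0.31, 0.51, 0.27, 0.18} → fail.
TA (methods 1·3): 0.46 vs {0.33, 0.66, 0.29, 0.26} → fail.
TA (methods 2·3): 0.50 vs {0.46, 0.44, 0.30, 0.36} → pass.
TB (methods 1·2): 0.48 vs {0.51, 0.31, 0.49, 0.22} → fail.
TB (methods 1·3): 0.62 vs {0.66, 0.33, 0.43, 0.24} → fail.
TB (methods 2·3): 0.34 vs {0.44, 0.46, 0.28, 0.43} → fail.
TC (methods 1·2): 0.38 vs {0.18, 0.27, 0.22, 0.49} → fail.
TC (methods 1·3): 0.33 vs {0.26, 0.29, 0.24, 0.43} → fail.
TC (methods 2·3): 0.43 vs {0.36, 0.30, 0.43, 0.28} → fail.
8 of 9 fail.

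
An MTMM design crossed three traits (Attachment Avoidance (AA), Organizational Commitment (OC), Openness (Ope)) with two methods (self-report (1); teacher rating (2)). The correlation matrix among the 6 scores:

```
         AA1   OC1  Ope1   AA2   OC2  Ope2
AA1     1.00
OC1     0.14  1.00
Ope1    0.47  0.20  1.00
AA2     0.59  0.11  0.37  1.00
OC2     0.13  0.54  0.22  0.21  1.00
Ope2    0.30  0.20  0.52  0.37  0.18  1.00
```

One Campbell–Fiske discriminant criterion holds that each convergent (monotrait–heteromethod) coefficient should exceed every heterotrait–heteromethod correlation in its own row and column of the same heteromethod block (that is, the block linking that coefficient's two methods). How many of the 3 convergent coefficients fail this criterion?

Convergent coefficients and their comparison sets:
AA (methods 1·2): 0.59 vs {0.13, 0.11, 0.30, 0.37} → pass.
OC (methods 1·2): 0.54 vs {0.11, 0.13, 0.20, 0.22} → pass.
Ope (methods 1·2): 0.52 vs {0.37, 0.30, 0.22, 0.20} → pass.
0 of 3 fail.

0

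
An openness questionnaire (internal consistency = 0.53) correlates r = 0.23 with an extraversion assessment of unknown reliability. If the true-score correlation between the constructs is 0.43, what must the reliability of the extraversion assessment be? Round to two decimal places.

0.54

r_true = r_obs / √(r_xx · r_yy) ⇒ 0.43 = 0.23 / √(0.53 · r_yy).
√(0.53 · r_yy) = 0.23 / 0.43 = 0.5349; 0.53 · r_yy = 0.2861; r_yy = 0.2861 / 0.53 ≈ 0.54.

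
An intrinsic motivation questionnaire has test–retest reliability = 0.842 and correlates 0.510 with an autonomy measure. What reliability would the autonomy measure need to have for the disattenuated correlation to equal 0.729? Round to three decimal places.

r_true = r_obs / √(r_xx · r_yy) ⇒ 0.729 = 0.510 / √(0.842 · r_yy).
√(0.842 · r_yy) = 0.510 / 0.729 = 0.6996; 0.842 · r_yy = 0.4894; r_yy = 0.4894 / 0.842 ≈ 0.581.

0.581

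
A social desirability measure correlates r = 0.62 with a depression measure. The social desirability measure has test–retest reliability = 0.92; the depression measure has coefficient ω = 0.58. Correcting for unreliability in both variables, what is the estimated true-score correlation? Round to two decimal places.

0.85

r_true = r_obs / √(r_xx · r_yy) = 0.62 / √(0.92 × 0.58) = 0.62 / √0.5336 = 0.62 / 0.7305 ≈ 0.85.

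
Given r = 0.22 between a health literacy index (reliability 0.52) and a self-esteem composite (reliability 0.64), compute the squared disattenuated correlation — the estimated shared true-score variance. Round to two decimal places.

0.15

Disattenuated r = 0.22 / √(0.52 × 0.64) = 0.22 / 0.5769 = 0.3813.
Shared true-score variance = 0.3813² = 0.1454 ≈ 0.15.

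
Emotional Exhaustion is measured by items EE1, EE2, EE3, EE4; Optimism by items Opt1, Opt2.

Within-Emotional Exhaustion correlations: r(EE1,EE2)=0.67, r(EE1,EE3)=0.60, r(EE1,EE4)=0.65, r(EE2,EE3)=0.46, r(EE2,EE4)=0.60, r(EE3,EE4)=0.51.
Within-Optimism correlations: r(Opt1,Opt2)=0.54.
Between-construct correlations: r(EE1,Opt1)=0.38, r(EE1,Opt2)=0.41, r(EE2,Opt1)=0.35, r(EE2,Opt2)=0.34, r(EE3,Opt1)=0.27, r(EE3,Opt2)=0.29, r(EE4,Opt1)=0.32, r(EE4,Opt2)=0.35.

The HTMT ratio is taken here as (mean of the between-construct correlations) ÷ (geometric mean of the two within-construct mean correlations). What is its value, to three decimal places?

0.604

Mean heterotrait r = 2.71/8 = 0.3388.
Mean within-EE = 3.49/6 = 0.5817; mean within-Opt = 0.54/1 = 0.5400.
Geometric mean = √(0.5817 × 0.5400) = 0.5605.
HTMT = 0.3388 / 0.5605 = 0.604.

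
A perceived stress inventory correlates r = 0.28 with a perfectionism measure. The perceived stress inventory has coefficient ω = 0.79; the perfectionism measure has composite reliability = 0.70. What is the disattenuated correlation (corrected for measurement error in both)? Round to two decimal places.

0.38

r_true = r_obs / √(r_xx · r_yy) = 0.28 / √(0.79 × 0.70) = 0.28 / √0.5530 = 0.28 / 0.7436 ≈ 0.38.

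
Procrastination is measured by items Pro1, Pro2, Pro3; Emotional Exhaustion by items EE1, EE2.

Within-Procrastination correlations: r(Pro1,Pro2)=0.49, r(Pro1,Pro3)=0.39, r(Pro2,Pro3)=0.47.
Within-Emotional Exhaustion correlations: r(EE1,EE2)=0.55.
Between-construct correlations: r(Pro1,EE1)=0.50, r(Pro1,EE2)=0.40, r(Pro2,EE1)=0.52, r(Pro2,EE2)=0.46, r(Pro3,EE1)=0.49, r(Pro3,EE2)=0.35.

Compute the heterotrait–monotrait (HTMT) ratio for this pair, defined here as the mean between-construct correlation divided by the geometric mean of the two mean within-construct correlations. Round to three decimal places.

0.911

Mean heterotrait r = 2.72/6 = 0.4533.
Mean within-Pro = 1.35/3 = 0.4500; mean within-EE = 0.55/1 = 0.5500.
Geometric mean = √(0.4500 × 0.5500) = 0.4975.
HTMT = 0.4533 / 0.4975 = 0.911.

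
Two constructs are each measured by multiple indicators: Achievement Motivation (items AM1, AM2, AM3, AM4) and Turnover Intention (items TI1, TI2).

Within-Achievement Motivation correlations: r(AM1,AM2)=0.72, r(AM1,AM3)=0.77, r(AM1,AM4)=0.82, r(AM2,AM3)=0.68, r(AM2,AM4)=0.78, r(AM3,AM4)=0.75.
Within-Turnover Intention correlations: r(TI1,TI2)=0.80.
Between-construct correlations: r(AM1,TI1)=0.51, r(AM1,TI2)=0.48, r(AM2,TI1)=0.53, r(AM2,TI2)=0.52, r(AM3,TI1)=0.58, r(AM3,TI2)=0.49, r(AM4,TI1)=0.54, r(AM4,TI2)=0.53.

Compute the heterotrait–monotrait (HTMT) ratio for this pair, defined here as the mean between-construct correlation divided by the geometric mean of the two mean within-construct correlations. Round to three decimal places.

0.673

Mean heterotrait r = 4.18/8 = 0.5225.
Mean within-AM = 4.52/6 = 0.7533; mean within-TI = 0.80/1 = 0.8000.
Geometric mean = √(0.7533 × 0.8000) = 0.7763.
HTMT = 0.5225 / 0.7763 = 0.673.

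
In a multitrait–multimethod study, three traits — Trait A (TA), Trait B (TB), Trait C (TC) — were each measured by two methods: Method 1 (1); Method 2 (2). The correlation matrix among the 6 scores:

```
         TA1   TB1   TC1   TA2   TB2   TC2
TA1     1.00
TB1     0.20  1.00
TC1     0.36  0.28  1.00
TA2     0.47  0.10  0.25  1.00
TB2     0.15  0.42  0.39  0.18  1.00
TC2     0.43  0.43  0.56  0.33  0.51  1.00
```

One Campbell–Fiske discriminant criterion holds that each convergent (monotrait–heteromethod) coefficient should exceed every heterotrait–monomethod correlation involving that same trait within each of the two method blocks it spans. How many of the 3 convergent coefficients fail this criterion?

1

Each convergent coefficient versus the relevant comparison correlations:
TA (methods 1·2): 0.47 vs {0.20, 0.18, 0.36, 0.33} → pass.
TB (methods 1·2): 0.42 vs {0.20, 0.18, 0.28, 0.51} → fail.
TC (methods 1·2): 0.56 vs {0.36, 0.33, 0.28, 0.51} → pass.
1 of 3 fail.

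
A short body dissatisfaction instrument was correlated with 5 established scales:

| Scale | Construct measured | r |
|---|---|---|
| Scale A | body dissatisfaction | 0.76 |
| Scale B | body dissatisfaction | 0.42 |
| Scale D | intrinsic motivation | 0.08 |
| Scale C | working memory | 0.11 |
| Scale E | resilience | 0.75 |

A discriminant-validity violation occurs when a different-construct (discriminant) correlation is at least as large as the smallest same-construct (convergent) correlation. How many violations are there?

Convergent (same construct = body dissatisfaction): Scale A, Scale B.
Smallest convergent = 0.42. Discriminant values: 0.08, 0.11, 0.75; count ≥ 0.42 → 1.

1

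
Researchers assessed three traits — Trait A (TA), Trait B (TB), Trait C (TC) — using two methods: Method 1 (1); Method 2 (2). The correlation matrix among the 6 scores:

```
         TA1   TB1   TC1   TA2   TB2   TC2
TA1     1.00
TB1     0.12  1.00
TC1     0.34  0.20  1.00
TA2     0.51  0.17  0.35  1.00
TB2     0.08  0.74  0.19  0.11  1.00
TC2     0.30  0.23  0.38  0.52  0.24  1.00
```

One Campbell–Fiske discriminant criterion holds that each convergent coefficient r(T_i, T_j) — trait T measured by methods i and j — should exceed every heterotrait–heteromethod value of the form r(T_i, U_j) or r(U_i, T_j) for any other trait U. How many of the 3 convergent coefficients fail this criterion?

0

Each convergent coefficient versus the relevant comparison correlations:
TA (methods 1·2): 0.51 vs {0.08, 0.17, 0.30, 0.35} → pass.
TB (methods 1·2): 0.74 vs {0.17, 0.08, 0.23, 0.19} → pass.
TC (methods 1·2): 0.38 vs {0.35, 0.30, 0.19, 0.23} → pass.
0 of 3 fail.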